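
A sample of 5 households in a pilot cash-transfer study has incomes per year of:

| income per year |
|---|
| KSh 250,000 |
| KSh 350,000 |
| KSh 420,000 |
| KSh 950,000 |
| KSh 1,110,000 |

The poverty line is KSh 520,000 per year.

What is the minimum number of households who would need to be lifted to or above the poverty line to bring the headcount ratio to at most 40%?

1

Currently q = 3 of N = 5 are below the line (H = 0.600).
A headcount ratio of at most 40% allows at most ⌊0.40 × 5⌋ = 2 poor households.
So at least 3 − 2 = 1 must be lifted.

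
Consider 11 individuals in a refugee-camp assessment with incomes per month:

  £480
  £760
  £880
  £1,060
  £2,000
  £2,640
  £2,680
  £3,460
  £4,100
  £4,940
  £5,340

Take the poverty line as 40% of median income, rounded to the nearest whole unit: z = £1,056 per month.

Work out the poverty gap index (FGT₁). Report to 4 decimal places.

Below z: £480, £760, £880 (q = 3 of N = 11).
Relative gaps: (1056−480)/1056 = 0.5455; (1056−760)/1056 = 0.2803; (1056−880)/1056 = 0.1667.
Sum of shortfalls = 0.992424; P₁ averages over all N: 0.992424 / 11 = 0.0902.

0.0902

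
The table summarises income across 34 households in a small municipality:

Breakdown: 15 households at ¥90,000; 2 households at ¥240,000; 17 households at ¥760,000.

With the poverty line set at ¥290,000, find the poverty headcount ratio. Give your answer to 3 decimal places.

0.500

17 of the 34 households have income below ¥290,000.
H = 17/34 = 0.500.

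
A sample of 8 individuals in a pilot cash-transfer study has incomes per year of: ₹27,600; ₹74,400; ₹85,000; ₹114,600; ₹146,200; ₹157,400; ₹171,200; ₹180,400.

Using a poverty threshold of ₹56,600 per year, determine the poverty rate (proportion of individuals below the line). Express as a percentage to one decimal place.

1 of the 8 individuals have income below ₹56,600.
H = 1/8 = 12.5%.

12.5%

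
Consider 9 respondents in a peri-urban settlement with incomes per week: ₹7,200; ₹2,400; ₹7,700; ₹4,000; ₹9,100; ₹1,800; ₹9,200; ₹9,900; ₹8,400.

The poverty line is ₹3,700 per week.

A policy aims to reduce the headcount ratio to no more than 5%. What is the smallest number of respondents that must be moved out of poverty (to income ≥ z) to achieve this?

Currently q = 2 of N = 9 are below the line (H = 0.222).
A headcount ratio of at most 5% allows at most ⌊0.05 × 9⌋ = 0 poor respondents.
So at least 2 − 0 = 2 must be lifted.

2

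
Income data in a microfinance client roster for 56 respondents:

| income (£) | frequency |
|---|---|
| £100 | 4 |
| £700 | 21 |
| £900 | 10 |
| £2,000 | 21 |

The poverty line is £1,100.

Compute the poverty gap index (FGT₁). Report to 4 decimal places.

0.2338

Incomes under z: 4×£100, 21×£700, 10×£900 (q = 35 of N = 56).
Gap ratios (z−y)/z: (1100−100)/1100 = 0.9091 (×4); (1100−700)/1100 = 0.3636 (×21); (1100−900)/1100 = 0.1818 (×10).
Sum of shortfalls = 13.090909; P₁ averages over all N: 13.090909 / 56 = 0.2338.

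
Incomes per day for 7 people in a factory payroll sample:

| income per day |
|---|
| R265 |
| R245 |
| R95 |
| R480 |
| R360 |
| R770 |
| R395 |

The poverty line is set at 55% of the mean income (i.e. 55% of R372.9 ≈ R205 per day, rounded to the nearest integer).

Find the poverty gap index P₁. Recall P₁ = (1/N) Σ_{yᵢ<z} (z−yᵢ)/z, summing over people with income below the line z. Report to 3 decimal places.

Poor units: R95 (q = 1 of N = 7).
Relative gaps: (205−95)/205 = 0.5366.
Sum of shortfalls = 0.536585; P₁ averages over all N: 0.536585 / 7 = 0.077.

0.077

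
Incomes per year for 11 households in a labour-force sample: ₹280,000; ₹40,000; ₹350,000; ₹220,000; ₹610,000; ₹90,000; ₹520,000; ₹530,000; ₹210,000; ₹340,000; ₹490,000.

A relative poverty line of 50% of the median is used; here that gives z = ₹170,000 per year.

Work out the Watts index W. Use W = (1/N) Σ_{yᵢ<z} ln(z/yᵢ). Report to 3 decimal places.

0.189

Below z: ₹40,000, ₹90,000 (q = 2 of N = 11).
ln(z/y) terms: ln(170000/40000) = 1.4469; ln(170000/90000) = 0.6360.
W = 2.082908 / 11 = 0.189.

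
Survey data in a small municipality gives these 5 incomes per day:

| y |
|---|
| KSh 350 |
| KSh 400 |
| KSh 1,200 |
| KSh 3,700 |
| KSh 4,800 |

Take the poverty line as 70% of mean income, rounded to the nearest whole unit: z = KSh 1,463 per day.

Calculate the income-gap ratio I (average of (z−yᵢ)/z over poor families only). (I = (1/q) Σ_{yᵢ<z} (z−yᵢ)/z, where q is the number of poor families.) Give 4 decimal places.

0.5557

Incomes under z: KSh 350, KSh 400, KSh 1,200 (q = 3 of N = 5).
Relative gaps: 0.7608, 0.7266, 0.1798; sum = 1.667122.
The income-gap ratio divides by q (the poor only): 1.667122 / 3 = 0.5557.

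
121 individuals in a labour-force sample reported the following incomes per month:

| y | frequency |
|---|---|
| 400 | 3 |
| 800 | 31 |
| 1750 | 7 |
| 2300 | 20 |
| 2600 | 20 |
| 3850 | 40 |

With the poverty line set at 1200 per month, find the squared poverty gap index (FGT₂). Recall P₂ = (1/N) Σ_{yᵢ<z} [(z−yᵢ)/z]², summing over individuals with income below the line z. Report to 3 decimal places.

Below z: 3×400, 31×800 (q = 34 of N = 121).
Shortfall ratios: (1200−400)/1200 = 0.6667 (×3); (1200−800)/1200 = 0.3333 (×31).
Squared: 0.4444 (×3); 0.1111 (×31).
Sum = 4.777778; P₂ = 4.777778 / 121 = 0.039.

0.039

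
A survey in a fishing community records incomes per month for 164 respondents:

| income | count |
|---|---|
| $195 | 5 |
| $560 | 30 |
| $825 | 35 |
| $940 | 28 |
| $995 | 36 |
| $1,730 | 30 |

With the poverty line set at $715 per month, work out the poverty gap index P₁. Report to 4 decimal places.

Below the line: 5×$195, 30×$560 (q = 35 of N = 164).
Shortfall ratios: (715−195)/715 = 0.7273 (×5); (715−560)/715 = 0.2168 (×30).
Σ = 10.139860. Dividing by the full population N = 164 gives P₁ = 0.0618.

0.0618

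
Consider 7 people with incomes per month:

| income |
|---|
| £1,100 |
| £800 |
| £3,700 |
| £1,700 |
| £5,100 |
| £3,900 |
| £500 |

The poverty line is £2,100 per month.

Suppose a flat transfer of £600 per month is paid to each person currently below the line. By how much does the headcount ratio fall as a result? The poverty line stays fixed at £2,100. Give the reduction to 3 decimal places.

Before: below the line — £500, £800, £1,100, £1,700; headcount ratio = 0.57143.
After the £600 transfer: below the line — £1,100, £1,400, £1,700; headcount ratio = 0.42857.
Reduction = 0.57143 − 0.42857 = 0.143.

0.143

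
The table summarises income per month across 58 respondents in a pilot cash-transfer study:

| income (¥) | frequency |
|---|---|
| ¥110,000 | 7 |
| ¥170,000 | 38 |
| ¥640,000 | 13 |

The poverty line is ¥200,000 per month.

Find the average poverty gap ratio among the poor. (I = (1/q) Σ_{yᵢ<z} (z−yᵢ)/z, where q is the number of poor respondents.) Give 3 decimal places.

0.197

Below z: 7×¥110,000, 38×¥170,000 (q = 45 of N = 58).
Shortfall ratios (z−y)/z: 0.4500 (×7), 0.1500 (×38); sum = 8.850000.
The income-gap ratio divides by q (the poor only): 8.850000 / 45 = 0.197.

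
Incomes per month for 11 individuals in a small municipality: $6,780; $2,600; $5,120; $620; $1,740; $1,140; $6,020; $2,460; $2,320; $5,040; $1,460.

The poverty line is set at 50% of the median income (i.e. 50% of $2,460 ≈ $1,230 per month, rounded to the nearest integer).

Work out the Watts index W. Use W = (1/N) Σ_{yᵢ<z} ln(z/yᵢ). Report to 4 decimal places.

Below z: $620, $1,140 (q = 2 of N = 11).
ln(z/y) terms: ln(1230/620) = 0.6850; ln(1230/1140) = 0.0760.
W = 0.761036 / 11 = 0.0692.

0.0692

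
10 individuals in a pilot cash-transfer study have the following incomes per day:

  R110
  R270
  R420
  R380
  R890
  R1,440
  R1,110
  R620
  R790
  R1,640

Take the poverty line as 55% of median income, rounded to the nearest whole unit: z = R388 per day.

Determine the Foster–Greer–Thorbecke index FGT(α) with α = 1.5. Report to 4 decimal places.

Below z: R110, R270, R380 (q = 3 of N = 10).
Shortfall ratios: (388−110)/388 = 0.7165; (388−270)/388 = 0.3041; (388−380)/388 = 0.0206.
Raised to α = 1.5: 0.60648; 0.16772; 0.00296.
Sum = 0.777161; FGT(1.5) = 0.777161 / 10 = 0.0777.

0.0777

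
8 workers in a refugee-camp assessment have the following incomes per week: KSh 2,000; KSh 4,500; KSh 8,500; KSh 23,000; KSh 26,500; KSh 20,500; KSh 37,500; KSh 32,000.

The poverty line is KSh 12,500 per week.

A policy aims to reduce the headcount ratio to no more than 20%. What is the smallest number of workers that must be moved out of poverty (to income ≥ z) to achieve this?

Currently q = 3 of N = 8 are below the line (H = 0.375).
A headcount ratio of at most 20% allows at most ⌊0.20 × 8⌋ = 1 poor workers.
So at least 3 − 1 = 2 must be lifted.

2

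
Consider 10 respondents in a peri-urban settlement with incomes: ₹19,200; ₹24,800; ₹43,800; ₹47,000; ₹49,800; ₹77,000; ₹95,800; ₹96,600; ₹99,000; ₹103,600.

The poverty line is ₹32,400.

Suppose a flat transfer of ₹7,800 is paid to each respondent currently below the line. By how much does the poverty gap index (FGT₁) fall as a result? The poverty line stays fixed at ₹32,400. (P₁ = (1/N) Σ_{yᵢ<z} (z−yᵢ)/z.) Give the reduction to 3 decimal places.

Before: below the line — ₹19,200, ₹24,800; poverty gap index (FGT₁) = 0.06420.
After the ₹7,800 transfer: below the line — ₹27,000; poverty gap index (FGT₁) = 0.01667.
Reduction = 0.06420 − 0.01667 = 0.048.

0.048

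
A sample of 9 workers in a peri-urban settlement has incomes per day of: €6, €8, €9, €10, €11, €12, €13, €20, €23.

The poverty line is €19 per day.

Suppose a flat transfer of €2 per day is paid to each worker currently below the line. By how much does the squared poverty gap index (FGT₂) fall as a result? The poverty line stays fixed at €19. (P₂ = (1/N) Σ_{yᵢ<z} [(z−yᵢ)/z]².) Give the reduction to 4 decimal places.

Before: below the line — €6, €8, €9, €10, €11, €12, €13; squared poverty gap index (FGT₂) = 0.190828.
After the €2 transfer: below the line — €8, €10, €11, €12, €13, €14, €15; squared poverty gap index (FGT₂) = 0.120653.
Reduction = 0.190828 − 0.120653 = 0.0702.

0.0702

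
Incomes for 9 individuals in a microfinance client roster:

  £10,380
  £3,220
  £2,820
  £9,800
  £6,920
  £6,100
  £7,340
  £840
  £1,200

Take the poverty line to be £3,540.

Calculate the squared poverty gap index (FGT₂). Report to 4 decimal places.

0.1187

Below the line: £840, £1,200, £2,820, £3,220 (q = 4 of N = 9).
Gap ratios (z−y)/z: (3540−840)/3540 = 0.7627; (3540−1200)/3540 = 0.6610; (3540−2820)/3540 = 0.2034; (3540−3220)/3540 = 0.0904.
Squared: 0.5817; 0.4369; 0.0414; 0.0082.
Sum = 1.068212; P₂ = 1.068212 / 9 = 0.1187.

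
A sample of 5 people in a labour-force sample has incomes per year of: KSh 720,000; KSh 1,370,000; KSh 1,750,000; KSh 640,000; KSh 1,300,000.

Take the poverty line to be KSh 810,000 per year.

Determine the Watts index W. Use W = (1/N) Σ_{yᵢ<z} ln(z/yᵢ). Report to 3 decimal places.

0.071

Incomes under z: KSh 640,000, KSh 720,000 (q = 2 of N = 5).
Log shortfalls: ln(810000/640000) = 0.2356; ln(810000/720000) = 0.1178.
W = 0.353349 / 5 = 0.071.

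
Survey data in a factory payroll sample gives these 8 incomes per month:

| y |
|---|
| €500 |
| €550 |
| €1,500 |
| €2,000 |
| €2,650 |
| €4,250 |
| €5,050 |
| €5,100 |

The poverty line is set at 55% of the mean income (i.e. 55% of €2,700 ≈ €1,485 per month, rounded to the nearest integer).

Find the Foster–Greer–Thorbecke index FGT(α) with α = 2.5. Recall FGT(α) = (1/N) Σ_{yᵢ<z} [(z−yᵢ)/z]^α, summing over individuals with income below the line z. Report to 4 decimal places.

0.0841

Poor units: €500, €550 (q = 2 of N = 8).
Relative gaps: (1485−500)/1485 = 0.6633; (1485−550)/1485 = 0.6296.
Raised to α = 2.5: 0.35832; 0.31457.
Sum = 0.672890; FGT(2.5) = 0.672890 / 8 = 0.0841.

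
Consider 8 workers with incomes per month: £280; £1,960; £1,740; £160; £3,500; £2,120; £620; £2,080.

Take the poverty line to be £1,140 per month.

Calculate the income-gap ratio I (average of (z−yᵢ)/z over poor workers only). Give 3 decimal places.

0.690

Below the line: £160, £280, £620 (q = 3 of N = 8).
Shortfall ratios (z−y)/z: 0.8596, 0.7544, 0.4561; sum = 2.070175.
The income-gap ratio divides by q (the poor only): 2.070175 / 3 = 0.690.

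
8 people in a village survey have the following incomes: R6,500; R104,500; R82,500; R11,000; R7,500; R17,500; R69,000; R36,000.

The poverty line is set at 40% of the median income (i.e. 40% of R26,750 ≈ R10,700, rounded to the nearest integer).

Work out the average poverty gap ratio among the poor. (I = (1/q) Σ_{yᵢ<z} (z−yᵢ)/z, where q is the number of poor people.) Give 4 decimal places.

0.3458

Below the line: R6,500, R7,500 (q = 2 of N = 8).
Relative gaps: 0.3925, 0.2991; sum = 0.691589.
The income-gap ratio divides by q (the poor only): 0.691589 / 2 = 0.3458.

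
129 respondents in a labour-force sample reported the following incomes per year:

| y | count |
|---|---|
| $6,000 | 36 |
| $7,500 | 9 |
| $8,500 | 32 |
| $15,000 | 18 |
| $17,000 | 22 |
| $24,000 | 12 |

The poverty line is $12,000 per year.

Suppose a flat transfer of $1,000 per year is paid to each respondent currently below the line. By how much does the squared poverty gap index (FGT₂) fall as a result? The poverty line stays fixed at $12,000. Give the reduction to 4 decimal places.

0.0355

Before: below the line — 36×$6,000, 9×$7,500, 32×$8,500; squared poverty gap index (FGT₂) = 0.100681.
After the $1,000 transfer: below the line — 36×$7,000, 9×$8,500, 32×$9,500; squared poverty gap index (FGT₂) = 0.065151.
Reduction = 0.100681 − 0.065151 = 0.0355.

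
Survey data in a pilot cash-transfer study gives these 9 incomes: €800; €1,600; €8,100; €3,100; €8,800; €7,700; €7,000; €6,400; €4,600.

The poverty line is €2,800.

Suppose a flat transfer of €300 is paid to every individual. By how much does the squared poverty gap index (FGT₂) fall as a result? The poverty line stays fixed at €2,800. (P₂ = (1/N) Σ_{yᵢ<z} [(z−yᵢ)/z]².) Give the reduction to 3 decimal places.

Before: below the line — €800, €1,600; squared poverty gap index (FGT₂) = 0.07710.
After the €300 transfer: below the line — €1,100, €1,900; squared poverty gap index (FGT₂) = 0.05244.
Reduction = 0.07710 − 0.05244 = 0.025.

0.025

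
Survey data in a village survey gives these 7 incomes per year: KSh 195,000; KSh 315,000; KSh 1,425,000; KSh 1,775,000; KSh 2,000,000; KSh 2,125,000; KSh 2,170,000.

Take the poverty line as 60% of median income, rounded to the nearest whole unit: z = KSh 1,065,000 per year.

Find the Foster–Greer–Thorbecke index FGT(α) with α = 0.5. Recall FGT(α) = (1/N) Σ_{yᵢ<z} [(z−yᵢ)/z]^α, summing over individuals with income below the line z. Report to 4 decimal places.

Below z: KSh 195,000, KSh 315,000 (q = 2 of N = 7).
Relative gaps: (1065000−195000)/1065000 = 0.8169; (1065000−315000)/1065000 = 0.7042.
Raised to α = 0.5: 0.90383; 0.83918.
Sum = 1.743007; FGT(0.5) = 1.743007 / 7 = 0.2490.

0.2490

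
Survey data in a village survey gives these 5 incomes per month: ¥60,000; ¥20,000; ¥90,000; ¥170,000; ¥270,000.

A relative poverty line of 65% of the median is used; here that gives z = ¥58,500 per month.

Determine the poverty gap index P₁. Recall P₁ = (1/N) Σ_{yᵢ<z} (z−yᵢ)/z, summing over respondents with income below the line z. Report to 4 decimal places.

0.1316

Below z: ¥20,000 (q = 1 of N = 5).
Relative gaps: (58500−20000)/58500 = 0.6581.
Σ = 0.658120. Dividing by the full population N = 5 gives P₁ = 0.1316.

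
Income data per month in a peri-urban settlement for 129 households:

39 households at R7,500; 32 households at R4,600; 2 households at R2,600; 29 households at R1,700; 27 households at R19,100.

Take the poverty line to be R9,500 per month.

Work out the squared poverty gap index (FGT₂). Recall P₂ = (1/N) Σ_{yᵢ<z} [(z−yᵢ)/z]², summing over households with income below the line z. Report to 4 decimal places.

0.2391

Below the line: 29×R1,700, 2×R2,600, 32×R4,600, 39×R7,500 (q = 102 of N = 129).
Relative gaps: (9500−1700)/9500 = 0.8211 (×29); (9500−2600)/9500 = 0.7263 (×2); (9500−4600)/9500 = 0.5158 (×32); (9500−7500)/9500 = 0.2105 (×39).
Squared: 0.6741 (×29); 0.5275 (×2); 0.2660 (×32); 0.0443 (×39).
Sum = 30.846537; P₂ = 30.846537 / 129 = 0.2391.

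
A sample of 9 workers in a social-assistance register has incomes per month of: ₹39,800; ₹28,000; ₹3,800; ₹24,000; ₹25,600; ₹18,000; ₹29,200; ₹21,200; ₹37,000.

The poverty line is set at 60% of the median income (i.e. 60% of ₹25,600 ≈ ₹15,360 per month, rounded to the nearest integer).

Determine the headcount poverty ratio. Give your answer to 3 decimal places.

1 of the 9 workers have income below ₹15,360.
H = 1/9 = 0.111.

0.111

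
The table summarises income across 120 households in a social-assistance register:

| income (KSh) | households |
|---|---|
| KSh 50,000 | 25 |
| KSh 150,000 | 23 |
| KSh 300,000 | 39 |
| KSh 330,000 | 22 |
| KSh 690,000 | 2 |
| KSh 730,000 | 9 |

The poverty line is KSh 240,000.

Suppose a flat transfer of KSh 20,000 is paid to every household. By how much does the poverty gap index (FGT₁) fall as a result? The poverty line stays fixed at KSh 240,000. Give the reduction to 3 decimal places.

Before: below the line — 25×KSh 50,000, 23×KSh 150,000; poverty gap index (FGT₁) = 0.23681.
After the KSh 20,000 transfer: below the line — 25×KSh 70,000, 23×KSh 170,000; poverty gap index (FGT₁) = 0.20347.
Reduction = 0.23681 − 0.20347 = 0.033.

0.033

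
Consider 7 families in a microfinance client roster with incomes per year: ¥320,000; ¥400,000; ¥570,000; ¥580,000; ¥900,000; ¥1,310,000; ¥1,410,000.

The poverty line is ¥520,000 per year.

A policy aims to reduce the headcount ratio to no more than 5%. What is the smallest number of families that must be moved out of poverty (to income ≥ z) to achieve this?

Currently q = 2 of N = 7 are below the line (H = 0.286).
A headcount ratio of at most 5% allows at most ⌊0.05 × 7⌋ = 0 poor families.
So at least 2 − 0 = 2 must be lifted.

2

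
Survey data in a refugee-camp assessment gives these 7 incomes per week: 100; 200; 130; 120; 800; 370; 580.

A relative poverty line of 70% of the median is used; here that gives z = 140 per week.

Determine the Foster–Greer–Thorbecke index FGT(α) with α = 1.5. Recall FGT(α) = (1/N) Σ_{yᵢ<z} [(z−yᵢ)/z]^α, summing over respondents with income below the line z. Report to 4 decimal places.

Below z: 100, 120, 130 (q = 3 of N = 7).
Gap ratios (z−y)/z: (140−100)/140 = 0.2857; (140−120)/140 = 0.1429; (140−130)/140 = 0.0714.
Raised to α = 1.5: 0.15272; 0.05399; 0.01909.
Sum = 0.225806; FGT(1.5) = 0.225806 / 7 = 0.0323.

0.0323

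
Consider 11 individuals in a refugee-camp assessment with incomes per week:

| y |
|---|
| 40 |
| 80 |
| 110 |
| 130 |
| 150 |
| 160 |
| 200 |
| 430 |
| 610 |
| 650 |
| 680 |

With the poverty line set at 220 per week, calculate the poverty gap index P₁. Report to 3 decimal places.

0.277

Incomes under z: 40, 80, 110, 130, 150, 160, 200 (q = 7 of N = 11).
Gap ratios (z−y)/z: (220−40)/220 = 0.8182; (220−80)/220 = 0.6364; (220−110)/220 = 0.5000; (220−130)/220 = 0.4091; (220−150)/220 = 0.3182; (220−160)/220 = 0.2727; (220−200)/220 = 0.0909.
Sum of shortfalls = 3.045455; P₁ averages over all N: 3.045455 / 11 = 0.277.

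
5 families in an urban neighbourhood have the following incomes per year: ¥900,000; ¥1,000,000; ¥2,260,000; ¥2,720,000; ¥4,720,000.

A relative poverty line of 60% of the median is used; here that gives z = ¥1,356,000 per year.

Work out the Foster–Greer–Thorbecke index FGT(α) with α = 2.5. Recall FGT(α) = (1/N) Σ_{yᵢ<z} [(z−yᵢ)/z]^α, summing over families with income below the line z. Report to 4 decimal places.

Poor units: ¥900,000, ¥1,000,000 (q = 2 of N = 5).
Shortfall ratios: (1356000−900000)/1356000 = 0.3363; (1356000−1000000)/1356000 = 0.2625.
Raised to α = 2.5: 0.06558; 0.03532.
Sum = 0.100895; FGT(2.5) = 0.100895 / 5 = 0.0202.

0.0202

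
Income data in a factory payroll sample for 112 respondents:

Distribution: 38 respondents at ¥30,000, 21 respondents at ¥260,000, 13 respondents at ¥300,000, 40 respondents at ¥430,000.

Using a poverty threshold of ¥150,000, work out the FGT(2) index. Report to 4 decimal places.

Below z: 38×¥30,000 (q = 38 of N = 112).
Normalized shortfalls: (150000−30000)/150000 = 0.8000 (×38).
Squared: 0.6400 (×38).
Sum = 24.320000; P₂ = 24.320000 / 112 = 0.2171.

0.2171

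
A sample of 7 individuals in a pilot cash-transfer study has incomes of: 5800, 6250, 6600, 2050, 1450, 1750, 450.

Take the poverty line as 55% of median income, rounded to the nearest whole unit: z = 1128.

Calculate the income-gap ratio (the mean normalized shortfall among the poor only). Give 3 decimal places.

Incomes under z: 450 (q = 1 of N = 7).
Relative gaps: 0.6011; sum = 0.601064.
The income-gap ratio divides by q (the poor only): 0.601064 / 1 = 0.601.

0.601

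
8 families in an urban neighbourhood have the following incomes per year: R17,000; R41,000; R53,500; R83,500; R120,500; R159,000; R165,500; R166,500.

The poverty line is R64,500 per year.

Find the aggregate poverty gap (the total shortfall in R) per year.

R82,000

Below the line: R17,000, R41,000, R53,500 (q = 3 of N = 8).
Individual gaps: 64500−17000 = 47500; 64500−41000 = 23500; 64500−53500 = 11000.
Aggregate gap = R82,000.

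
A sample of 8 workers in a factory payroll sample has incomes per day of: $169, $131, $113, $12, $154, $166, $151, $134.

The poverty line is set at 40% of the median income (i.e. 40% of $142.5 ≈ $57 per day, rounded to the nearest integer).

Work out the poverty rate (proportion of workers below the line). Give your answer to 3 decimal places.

1 of the 8 workers have income below $57.
H = 1/8 = 0.125.

0.125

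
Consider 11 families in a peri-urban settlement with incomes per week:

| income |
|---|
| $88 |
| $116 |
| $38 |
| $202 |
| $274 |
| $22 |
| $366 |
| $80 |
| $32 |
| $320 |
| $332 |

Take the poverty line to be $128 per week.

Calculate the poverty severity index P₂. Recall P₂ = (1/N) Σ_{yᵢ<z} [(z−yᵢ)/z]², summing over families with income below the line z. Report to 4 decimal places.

Below the line: $22, $32, $38, $80, $88, $116 (q = 6 of N = 11).
Gap ratios (z−y)/z: (128−22)/128 = 0.8281; (128−32)/128 = 0.7500; (128−38)/128 = 0.7031; (128−80)/128 = 0.3750; (128−88)/128 = 0.3125; (128−116)/128 = 0.0938.
Squared: 0.6858; 0.5625; 0.4944; 0.1406; 0.0977; 0.0088.
Sum = 1.989746; P₂ = 1.989746 / 11 = 0.1809.

0.1809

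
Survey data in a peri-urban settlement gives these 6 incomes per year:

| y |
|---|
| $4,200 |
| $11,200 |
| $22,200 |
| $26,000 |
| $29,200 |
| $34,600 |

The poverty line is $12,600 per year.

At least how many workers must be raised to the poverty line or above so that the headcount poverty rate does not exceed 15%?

2

2 of the 6 workers are poor, so H = 2/6 = 0.333.
A headcount ratio of at most 15% allows at most ⌊0.15 × 6⌋ = 0 poor workers.
So at least 2 − 0 = 2 must be lifted.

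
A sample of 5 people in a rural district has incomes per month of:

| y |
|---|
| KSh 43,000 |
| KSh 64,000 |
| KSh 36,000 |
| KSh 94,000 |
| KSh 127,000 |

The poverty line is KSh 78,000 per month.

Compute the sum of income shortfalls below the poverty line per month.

KSh 91,000

Below the line: KSh 36,000, KSh 43,000, KSh 64,000 (q = 3 of N = 5).
Individual gaps: 78000−36000 = 42000; 78000−43000 = 35000; 78000−64000 = 14000.
Aggregate gap = KSh 91,000.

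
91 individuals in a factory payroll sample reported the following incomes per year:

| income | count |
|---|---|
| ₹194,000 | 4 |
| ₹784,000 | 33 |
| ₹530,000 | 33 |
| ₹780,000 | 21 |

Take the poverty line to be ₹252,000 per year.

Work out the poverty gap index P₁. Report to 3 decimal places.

Incomes under z: 4×₹194,000 (q = 4 of N = 91).
Shortfall ratios: (252000−194000)/252000 = 0.2302 (×4).
Σ = 0.920635. Dividing by the full population N = 91 gives P₁ = 0.010.

0.010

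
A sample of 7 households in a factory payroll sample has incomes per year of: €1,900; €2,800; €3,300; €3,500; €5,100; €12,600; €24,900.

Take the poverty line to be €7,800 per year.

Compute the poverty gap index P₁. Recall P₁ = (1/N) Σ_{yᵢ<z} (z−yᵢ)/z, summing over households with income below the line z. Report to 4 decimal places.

0.4103

Below the line: €1,900, €2,800, €3,300, €3,500, €5,100 (q = 5 of N = 7).
Relative gaps: (7800−1900)/7800 = 0.7564; (7800−2800)/7800 = 0.6410; (7800−3300)/7800 = 0.5769; (7800−3500)/7800 = 0.5513; (7800−5100)/7800 = 0.3462.
Sum of shortfalls = 2.871795; P₁ averages over all N: 2.871795 / 7 = 0.4103.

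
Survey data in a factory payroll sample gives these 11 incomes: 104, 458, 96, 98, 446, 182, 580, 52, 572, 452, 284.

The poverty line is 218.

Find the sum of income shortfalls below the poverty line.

Incomes under z: 52, 96, 98, 104, 182 (q = 5 of N = 11).
Individual gaps: 218−52 = 166; 218−96 = 122; 218−98 = 120; 218−104 = 114; 218−182 = 36.
Aggregate gap = 558.

558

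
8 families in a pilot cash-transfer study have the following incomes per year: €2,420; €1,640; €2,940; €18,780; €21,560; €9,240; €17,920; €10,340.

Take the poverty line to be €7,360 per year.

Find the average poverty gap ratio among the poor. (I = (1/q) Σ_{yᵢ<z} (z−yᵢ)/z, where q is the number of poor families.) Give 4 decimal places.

Below z: €1,640, €2,420, €2,940 (q = 3 of N = 8).
Relative gaps: 0.7772, 0.6712, 0.6005; sum = 2.048913.
The income-gap ratio divides by q (the poor only): 2.048913 / 3 = 0.6830.

0.6830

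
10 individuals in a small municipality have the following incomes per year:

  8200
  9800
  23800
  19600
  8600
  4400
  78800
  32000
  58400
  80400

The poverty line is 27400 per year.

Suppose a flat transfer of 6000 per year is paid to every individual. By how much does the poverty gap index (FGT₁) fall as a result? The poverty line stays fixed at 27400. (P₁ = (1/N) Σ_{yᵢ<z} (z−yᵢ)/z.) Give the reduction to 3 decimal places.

0.123

Before: below the line — 4400, 8200, 8600, 9800, 19600, 23800; poverty gap index (FGT₁) = 0.32847.
After the 6000 transfer: below the line — 10400, 14200, 14600, 15800, 25600; poverty gap index (FGT₁) = 0.20584.
Reduction = 0.32847 − 0.20584 = 0.123.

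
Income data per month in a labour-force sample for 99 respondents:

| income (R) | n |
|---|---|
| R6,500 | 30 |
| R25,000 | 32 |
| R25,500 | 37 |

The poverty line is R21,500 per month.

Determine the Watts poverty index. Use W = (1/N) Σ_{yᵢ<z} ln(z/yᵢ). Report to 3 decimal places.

Poor units: 30×R6,500 (q = 30 of N = 99).
ln(z/y) terms: ln(21500/6500) = 1.1963 (×30).
W = 35.887523 / 99 = 0.363.

0.363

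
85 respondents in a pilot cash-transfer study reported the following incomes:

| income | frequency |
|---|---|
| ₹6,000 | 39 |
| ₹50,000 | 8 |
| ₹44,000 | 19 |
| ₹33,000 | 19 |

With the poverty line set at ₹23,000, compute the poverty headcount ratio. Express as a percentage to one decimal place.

45.9%

39 of the 85 respondents have income below ₹23,000.
H = 39/85 = 45.9%.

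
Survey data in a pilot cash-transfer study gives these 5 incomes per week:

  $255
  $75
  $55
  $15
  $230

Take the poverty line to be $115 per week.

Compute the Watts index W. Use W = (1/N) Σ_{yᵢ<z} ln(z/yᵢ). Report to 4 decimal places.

0.6404

Incomes under z: $15, $55, $75 (q = 3 of N = 5).
ln(z/y) terms: ln(115/15) = 2.0369; ln(115/55) = 0.7376; ln(115/75) = 0.4274.
W = 3.201925 / 5 = 0.6404.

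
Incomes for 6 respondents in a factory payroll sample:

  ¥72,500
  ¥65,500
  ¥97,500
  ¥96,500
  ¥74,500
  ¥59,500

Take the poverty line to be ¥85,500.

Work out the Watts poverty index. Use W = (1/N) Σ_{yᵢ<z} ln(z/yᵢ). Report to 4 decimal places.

Below z: ¥59,500, ¥65,500, ¥72,500, ¥74,500 (q = 4 of N = 6).
ln(z/y) terms: ln(85500/59500) = 0.3625; ln(85500/65500) = 0.2665; ln(85500/72500) = 0.1649; ln(85500/74500) = 0.1377.
W = 0.931653 / 6 = 0.1553.

0.1553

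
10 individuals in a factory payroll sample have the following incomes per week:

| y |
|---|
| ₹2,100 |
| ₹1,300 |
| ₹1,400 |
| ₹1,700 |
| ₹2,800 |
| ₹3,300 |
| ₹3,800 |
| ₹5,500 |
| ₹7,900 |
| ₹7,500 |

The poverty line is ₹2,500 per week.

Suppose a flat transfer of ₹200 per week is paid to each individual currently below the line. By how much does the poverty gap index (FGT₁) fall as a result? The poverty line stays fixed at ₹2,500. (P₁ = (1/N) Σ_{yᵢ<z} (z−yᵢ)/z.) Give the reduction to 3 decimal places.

Before: below the line — ₹1,300, ₹1,400, ₹1,700, ₹2,100; poverty gap index (FGT₁) = 0.14000.
After the ₹200 transfer: below the line — ₹1,500, ₹1,600, ₹1,900, ₹2,300; poverty gap index (FGT₁) = 0.10800.
Reduction = 0.14000 − 0.10800 = 0.032.

0.032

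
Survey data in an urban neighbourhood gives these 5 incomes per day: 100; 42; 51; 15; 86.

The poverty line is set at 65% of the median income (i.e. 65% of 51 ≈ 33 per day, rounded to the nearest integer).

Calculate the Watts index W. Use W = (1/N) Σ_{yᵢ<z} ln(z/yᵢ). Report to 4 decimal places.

Below z: 15 (q = 1 of N = 5).
Log shortfalls: ln(33/15) = 0.7885.
W = 0.788457 / 5 = 0.1577.

0.1577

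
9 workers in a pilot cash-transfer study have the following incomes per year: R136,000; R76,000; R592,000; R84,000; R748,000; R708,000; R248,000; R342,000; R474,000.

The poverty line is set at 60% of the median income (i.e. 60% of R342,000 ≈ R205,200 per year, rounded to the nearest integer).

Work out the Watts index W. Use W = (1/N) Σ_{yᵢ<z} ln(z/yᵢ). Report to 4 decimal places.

0.2553

Poor units: R76,000, R84,000, R136,000 (q = 3 of N = 9).
ln(z/y) terms: ln(205200/76000) = 0.9933; ln(205200/84000) = 0.8932; ln(205200/136000) = 0.4113.
W = 2.297750 / 9 = 0.2553.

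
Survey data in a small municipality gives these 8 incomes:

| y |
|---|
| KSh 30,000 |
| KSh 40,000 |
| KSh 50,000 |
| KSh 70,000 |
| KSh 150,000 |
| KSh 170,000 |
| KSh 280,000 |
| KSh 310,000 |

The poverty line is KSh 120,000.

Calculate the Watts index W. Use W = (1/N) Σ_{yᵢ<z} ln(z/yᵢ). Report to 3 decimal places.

0.487

Below z: KSh 30,000, KSh 40,000, KSh 50,000, KSh 70,000 (q = 4 of N = 8).
Log gaps: ln(120000/30000) = 1.3863; ln(120000/40000) = 1.0986; ln(120000/50000) = 0.8755; ln(120000/70000) = 0.5390.
W = 3.899372 / 8 = 0.487.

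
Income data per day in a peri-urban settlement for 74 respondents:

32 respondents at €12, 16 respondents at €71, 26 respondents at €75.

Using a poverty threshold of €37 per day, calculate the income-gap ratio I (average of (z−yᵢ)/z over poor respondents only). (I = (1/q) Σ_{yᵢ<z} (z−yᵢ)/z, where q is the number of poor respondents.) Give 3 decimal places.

Poor units: 32×€12 (q = 32 of N = 74).
Relative gaps: 0.6757 (×32); sum = 21.621622.
The income-gap ratio divides by q (the poor only): 21.621622 / 32 = 0.676.

0.676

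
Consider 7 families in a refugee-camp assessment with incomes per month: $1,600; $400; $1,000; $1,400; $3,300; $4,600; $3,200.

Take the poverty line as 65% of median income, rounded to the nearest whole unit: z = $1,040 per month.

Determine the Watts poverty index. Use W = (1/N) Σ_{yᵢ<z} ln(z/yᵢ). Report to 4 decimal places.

0.1421

Incomes under z: $400, $1,000 (q = 2 of N = 7).
Log gaps: ln(1040/400) = 0.9555; ln(1040/1000) = 0.0392.
W = 0.994732 / 7 = 0.1421.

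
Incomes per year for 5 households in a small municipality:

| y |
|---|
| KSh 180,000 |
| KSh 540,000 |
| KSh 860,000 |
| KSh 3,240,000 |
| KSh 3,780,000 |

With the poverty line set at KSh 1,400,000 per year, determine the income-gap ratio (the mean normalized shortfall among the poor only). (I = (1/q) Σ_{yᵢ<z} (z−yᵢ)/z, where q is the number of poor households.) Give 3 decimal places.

Below the line: KSh 180,000, KSh 540,000, KSh 860,000 (q = 3 of N = 5).
Relative gaps: 0.8714, 0.6143, 0.3857; sum = 1.871429.
I averages over the q = 3 poor units only: 1.871429 / 3 = 0.624.

0.624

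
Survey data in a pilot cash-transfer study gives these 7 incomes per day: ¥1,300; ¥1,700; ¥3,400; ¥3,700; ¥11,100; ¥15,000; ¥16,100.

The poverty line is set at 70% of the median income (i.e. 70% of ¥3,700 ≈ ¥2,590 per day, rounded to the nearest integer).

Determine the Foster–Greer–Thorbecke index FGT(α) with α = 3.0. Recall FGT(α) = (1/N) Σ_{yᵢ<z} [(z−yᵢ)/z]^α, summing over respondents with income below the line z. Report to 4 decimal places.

Below the line: ¥1,300, ¥1,700 (q = 2 of N = 7).
Shortfall ratios: (2590−1300)/2590 = 0.4981; (2590−1700)/2590 = 0.3436.
Raised to α = 3.0: 0.12356; 0.04058.
Sum = 0.164134; FGT(3.0) = 0.164134 / 7 = 0.0234.

0.0234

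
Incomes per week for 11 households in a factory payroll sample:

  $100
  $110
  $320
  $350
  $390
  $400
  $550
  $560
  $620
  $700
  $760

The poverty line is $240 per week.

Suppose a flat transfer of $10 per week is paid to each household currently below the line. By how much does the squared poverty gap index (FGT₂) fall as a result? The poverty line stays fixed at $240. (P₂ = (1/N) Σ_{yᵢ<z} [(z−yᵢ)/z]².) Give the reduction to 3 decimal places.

0.008

Before: below the line — $100, $110; squared poverty gap index (FGT₂) = 0.05761.
After the $10 transfer: below the line — $110, $120; squared poverty gap index (FGT₂) = 0.04940.
Reduction = 0.05761 − 0.04940 = 0.008.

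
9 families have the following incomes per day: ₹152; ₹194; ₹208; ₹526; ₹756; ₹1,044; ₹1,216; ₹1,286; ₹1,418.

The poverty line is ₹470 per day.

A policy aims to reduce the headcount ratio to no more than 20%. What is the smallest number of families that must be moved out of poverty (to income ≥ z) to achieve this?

3 of the 9 families are poor, so H = 3/9 = 0.333.
A headcount ratio of at most 20% allows at most ⌊0.20 × 9⌋ = 1 poor families.
So at least 3 − 1 = 2 must be lifted.

2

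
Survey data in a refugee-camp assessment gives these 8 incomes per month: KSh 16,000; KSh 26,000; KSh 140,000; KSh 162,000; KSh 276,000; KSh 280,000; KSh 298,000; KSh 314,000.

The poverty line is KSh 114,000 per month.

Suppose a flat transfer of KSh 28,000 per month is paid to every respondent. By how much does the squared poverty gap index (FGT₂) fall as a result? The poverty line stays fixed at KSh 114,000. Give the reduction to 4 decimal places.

Before: below the line — KSh 16,000, KSh 26,000; squared poverty gap index (FGT₂) = 0.166859.
After the KSh 28,000 transfer: below the line — KSh 44,000, KSh 54,000; squared poverty gap index (FGT₂) = 0.081756.
Reduction = 0.166859 − 0.081756 = 0.0851.

0.0851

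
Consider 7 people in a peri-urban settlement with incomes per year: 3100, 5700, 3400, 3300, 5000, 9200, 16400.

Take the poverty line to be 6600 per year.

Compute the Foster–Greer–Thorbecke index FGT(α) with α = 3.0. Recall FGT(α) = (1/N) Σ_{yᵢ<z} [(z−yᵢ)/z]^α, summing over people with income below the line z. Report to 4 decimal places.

Incomes under z: 3100, 3300, 3400, 5000, 5700 (q = 5 of N = 7).
Relative gaps: (6600−3100)/6600 = 0.5303; (6600−3300)/6600 = 0.5000; (6600−3400)/6600 = 0.4848; (6600−5000)/6600 = 0.2424; (6600−5700)/6600 = 0.1364.
Raised to α = 3.0: 0.14913; 0.12500; 0.11398; 0.01425; 0.00254.
Sum = 0.404893; FGT(3.0) = 0.404893 / 7 = 0.0578.

0.0578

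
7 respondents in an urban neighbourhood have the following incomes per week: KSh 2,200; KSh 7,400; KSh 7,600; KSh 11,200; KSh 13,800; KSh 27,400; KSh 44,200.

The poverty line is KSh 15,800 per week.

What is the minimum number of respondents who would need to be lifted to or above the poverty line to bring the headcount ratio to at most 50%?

Currently q = 5 of N = 7 are below the line (H = 0.714).
A headcount ratio of at most 50% allows at most ⌊0.50 × 7⌋ = 3 poor respondents.
So at least 5 − 3 = 2 must be lifted.

2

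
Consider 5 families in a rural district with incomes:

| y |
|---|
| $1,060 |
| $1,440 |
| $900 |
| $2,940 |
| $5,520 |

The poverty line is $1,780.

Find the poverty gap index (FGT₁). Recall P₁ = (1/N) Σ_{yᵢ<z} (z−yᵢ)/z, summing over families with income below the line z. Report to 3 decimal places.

0.218

Below the line: $900, $1,060, $1,440 (q = 3 of N = 5).
Normalized shortfalls: (1780−900)/1780 = 0.4944; (1780−1060)/1780 = 0.4045; (1780−1440)/1780 = 0.1910.
Σ = 1.089888. Dividing by the full population N = 5 gives P₁ = 0.218.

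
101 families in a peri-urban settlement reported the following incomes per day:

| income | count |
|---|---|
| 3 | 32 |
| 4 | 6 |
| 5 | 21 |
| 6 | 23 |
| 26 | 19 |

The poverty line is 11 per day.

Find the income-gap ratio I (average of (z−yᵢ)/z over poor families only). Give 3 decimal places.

0.598

Below z: 32×3, 6×4, 21×5, 23×6 (q = 82 of N = 101).
Shortfall ratios (z−y)/z: 0.7273 (×32), 0.6364 (×6), 0.5455 (×21), 0.4545 (×23); sum = 49.000000.
I averages over the q = 82 poor units only: 49.000000 / 82 = 0.598.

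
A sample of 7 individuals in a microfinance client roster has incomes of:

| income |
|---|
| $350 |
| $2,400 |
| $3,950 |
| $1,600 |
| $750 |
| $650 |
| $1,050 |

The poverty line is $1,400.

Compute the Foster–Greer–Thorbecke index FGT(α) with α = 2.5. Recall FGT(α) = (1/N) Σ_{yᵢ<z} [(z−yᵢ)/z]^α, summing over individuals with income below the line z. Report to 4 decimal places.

Below the line: $350, $650, $750, $1,050 (q = 4 of N = 7).
Normalized shortfalls: (1400−350)/1400 = 0.7500; (1400−650)/1400 = 0.5357; (1400−750)/1400 = 0.4643; (1400−1050)/1400 = 0.2500.
Raised to α = 2.5: 0.48714; 0.21006; 0.14688; 0.03125.
Sum = 0.875325; FGT(2.5) = 0.875325 / 7 = 0.1250.

0.1250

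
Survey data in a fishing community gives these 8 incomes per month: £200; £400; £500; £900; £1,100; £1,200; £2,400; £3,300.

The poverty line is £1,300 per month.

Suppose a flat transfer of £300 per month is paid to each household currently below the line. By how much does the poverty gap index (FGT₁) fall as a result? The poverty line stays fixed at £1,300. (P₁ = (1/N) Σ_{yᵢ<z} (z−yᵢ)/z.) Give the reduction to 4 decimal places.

Before: below the line — £200, £400, £500, £900, £1,100, £1,200; poverty gap index (FGT₁) = 0.336538.
After the £300 transfer: below the line — £500, £700, £800, £1,200; poverty gap index (FGT₁) = 0.192308.
Reduction = 0.336538 − 0.192308 = 0.1442.

0.1442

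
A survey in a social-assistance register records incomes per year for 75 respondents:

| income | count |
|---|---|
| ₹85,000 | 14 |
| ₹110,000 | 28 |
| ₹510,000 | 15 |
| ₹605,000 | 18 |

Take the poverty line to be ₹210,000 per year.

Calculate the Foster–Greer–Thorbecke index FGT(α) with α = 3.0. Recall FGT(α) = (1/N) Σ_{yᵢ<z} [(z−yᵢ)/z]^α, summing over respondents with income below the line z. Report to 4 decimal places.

Incomes under z: 14×₹85,000, 28×₹110,000 (q = 42 of N = 75).
Relative gaps: (210000−85000)/210000 = 0.5952 (×14); (210000−110000)/210000 = 0.4762 (×28).
Raised to α = 3.0: 0.21090 (×14); 0.10798 (×28).
Sum = 5.976002; FGT(3.0) = 5.976002 / 75 = 0.0797.

0.0797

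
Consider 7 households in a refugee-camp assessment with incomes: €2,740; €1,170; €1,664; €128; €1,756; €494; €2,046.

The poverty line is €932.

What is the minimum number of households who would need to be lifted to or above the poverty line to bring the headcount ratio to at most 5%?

2

2 of the 7 households are poor, so H = 2/7 = 0.286.
A headcount ratio of at most 5% allows at most ⌊0.05 × 7⌋ = 0 poor households.
So at least 2 − 0 = 2 must be lifted.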